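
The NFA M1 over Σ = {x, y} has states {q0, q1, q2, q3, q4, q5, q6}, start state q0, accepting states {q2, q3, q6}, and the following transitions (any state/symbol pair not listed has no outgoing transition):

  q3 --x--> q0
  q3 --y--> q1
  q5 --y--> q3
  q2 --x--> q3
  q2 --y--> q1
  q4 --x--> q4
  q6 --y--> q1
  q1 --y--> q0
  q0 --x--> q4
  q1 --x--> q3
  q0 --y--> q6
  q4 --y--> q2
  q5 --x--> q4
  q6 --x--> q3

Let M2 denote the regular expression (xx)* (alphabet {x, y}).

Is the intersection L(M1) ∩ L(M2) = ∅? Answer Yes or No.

Converting the expression M2 to a DFA (subset construction, then merging equivalent states) gives the minimal DFA with states {r0, r1, r2}, start state r0, accepting states {r0} and transitions r0: x→r1, y→r2; r1: x→r0, y→r2; r2: x→r2, y→r2.
Exploring the product automaton M1 × M2 from the start pair (q0, r0), following both machines on each input symbol, reaches 9 state pairs: (q0, r0), (q4, r1), (q6, r2), (q4, r0), (q2, r2), (q3, r2), (q1, r2), (q0, r2), (q4, r2).
M1 accepts in {q2, q3, q6} and M2 accepts in {r0}; no reachable pair has both components accepting, so no string drives both machines to acceptance simultaneously and L(M1) ∩ L(M2) = ∅.
So no string is accepted by both, and the intersection is empty.

Yes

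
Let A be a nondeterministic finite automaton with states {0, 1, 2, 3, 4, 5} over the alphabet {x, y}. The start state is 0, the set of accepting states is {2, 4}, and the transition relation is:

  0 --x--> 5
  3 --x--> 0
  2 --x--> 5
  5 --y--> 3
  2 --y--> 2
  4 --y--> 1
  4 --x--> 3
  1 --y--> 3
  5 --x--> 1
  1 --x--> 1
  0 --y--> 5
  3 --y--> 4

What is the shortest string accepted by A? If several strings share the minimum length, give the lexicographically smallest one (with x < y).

A breadth-first search from 0 reaches an accepting state first via the path 0 → 5 → 3 → 4 on input xyy.
No string of length < 3 is accepted (BFS exhausts all shorter strings without reaching an accepting state), and xyy is the lexicographically least accepting string of length 3.

xyy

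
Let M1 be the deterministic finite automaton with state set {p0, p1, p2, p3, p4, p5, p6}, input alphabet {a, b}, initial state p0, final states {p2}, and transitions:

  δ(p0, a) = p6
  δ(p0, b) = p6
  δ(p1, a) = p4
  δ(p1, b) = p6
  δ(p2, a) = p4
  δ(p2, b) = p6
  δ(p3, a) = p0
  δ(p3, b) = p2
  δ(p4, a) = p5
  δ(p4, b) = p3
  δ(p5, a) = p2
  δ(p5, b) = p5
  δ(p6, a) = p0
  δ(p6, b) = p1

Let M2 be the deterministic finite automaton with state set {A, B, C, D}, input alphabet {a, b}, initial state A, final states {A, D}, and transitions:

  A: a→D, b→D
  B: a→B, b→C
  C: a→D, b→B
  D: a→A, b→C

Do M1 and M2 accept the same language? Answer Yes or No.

No

The string ababb is accepted by M1 but rejected by M2.
So L(M1) ≠ L(M2).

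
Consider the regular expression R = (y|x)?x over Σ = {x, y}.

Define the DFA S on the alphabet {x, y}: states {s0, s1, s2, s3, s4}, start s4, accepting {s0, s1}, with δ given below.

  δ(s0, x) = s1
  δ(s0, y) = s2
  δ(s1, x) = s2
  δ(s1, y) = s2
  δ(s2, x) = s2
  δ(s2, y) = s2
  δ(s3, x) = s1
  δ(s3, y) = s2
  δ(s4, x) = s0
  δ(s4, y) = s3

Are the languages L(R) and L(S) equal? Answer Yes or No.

Converting the expression R to a DFA (subset construction, then merging equivalent states) gives the minimal DFA with states {r0, r1, r2, r3, r4}, start state r0, accepting states {r1, r3} and transitions r0: x→r1, y→r2; r1: x→r3, y→r4; r2: x→r3, y→r4; r3: x→r4, y→r4; r4: x→r4, y→r4.
Exploring the product automaton R × S from the start pair (r0, s4), following both machines on each input symbol, reaches 5 state pairs: (r0, s4), (r1, s0), (r2, s3), (r3, s1), (r4, s2).
R accepts in {r1, r3} and S accepts in {s0, s1}. In every reachable pair the two components are either both accepting — (r1, s0), (r3, s1) — or both non-accepting, so no string is accepted by exactly one of the machines: L(R) \ L(S) and L(S) \ L(R) are both empty.
Hence every string is accepted by R iff it is accepted by S, and the two languages coincide.

Yes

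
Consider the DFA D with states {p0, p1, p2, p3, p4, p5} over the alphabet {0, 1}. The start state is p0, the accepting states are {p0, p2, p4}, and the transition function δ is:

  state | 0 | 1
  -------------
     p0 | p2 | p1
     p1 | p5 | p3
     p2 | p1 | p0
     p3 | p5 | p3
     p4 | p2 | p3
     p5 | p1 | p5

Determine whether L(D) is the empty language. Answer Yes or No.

No

The empty string ε is accepted: the run p0 ends in the accepting state p0.
Since at least one string is accepted, L(D) is not empty.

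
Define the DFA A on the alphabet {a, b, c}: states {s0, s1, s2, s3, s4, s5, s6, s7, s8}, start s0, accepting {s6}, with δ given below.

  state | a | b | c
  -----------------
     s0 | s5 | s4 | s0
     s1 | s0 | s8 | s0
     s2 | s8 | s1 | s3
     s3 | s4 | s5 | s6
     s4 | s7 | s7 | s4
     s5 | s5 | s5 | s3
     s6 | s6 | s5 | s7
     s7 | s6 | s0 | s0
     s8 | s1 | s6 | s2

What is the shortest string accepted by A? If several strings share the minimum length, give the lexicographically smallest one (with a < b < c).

acc

A breadth-first search from s0 reaches an accepting state first via the path s0 → s5 → s3 → s6 on input acc.
No string of length < 3 is accepted (BFS exhausts all shorter strings without reaching an accepting state), and acc is the lexicographically least accepting string of length 3.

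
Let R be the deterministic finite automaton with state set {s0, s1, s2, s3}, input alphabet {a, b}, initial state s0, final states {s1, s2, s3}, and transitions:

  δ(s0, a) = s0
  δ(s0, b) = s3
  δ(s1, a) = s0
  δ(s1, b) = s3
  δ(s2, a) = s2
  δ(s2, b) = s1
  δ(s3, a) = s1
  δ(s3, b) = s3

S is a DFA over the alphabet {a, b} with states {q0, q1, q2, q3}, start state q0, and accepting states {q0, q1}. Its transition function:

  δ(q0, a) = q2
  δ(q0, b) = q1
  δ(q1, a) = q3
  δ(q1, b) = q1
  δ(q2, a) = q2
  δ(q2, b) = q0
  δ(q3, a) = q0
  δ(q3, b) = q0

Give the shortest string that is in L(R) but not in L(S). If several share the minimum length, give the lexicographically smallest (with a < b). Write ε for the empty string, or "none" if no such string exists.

The string ba is accepted by R but not by S.
No shorter string lies in the difference, and ba is the lexicographically first length-2 string in L(R) \ L(S).

ba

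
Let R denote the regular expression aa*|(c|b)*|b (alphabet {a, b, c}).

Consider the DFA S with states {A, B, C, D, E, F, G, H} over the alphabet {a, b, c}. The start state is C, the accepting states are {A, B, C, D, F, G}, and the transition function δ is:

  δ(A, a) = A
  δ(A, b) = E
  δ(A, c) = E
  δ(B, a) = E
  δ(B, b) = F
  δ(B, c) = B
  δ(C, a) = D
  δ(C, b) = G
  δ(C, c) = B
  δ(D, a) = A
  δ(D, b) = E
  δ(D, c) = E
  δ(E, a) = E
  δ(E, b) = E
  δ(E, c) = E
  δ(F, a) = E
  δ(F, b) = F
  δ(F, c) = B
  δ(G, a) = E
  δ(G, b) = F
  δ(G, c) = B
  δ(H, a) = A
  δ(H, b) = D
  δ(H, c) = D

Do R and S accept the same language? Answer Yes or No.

Converting the expression R to a DFA (subset construction, then merging equivalent states) gives the minimal DFA with states {r0, r1, r2, r3}, start state r0, accepting states {r0, r1, r2} and transitions r0: a→r1, b→r2, c→r2; r1: a→r1, b→r3, c→r3; r2: a→r3, b→r2, c→r2; r3: a→r3, b→r3, c→r3.
Exploring the product automaton R × S from the start pair (r0, C), following both machines on each input symbol, reaches 7 state pairs: (r0, C), (r1, D), (r2, G), (r2, B), (r1, A), (r3, E), (r2, F).
R accepts in {r0, r1, r2} and S accepts in {A, B, C, D, F, G}. In every reachable pair the two components are either both accepting — (r0, C), (r1, D), (r2, G), (r2, B), (r1, A), (r2, F) — or both non-accepting, so no string is accepted by exactly one of the machines: L(R) \ L(S) and L(S) \ L(R) are both empty.
Hence every string is accepted by R iff it is accepted by S, and the two languages coincide.

Yes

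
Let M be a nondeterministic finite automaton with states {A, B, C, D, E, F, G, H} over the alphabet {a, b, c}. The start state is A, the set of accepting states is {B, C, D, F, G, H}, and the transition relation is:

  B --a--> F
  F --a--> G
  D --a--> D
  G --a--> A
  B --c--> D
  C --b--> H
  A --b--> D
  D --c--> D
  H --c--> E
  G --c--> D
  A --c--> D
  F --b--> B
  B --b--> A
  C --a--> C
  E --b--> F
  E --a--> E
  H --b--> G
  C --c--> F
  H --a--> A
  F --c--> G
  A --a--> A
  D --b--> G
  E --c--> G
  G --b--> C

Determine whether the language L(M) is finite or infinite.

infinite

State A is reachable from the start and can reach an accepting state, and it lies on the cycle A → A.
Traversing that cycle any number of times yields accepted strings of unbounded length, so the language is infinite.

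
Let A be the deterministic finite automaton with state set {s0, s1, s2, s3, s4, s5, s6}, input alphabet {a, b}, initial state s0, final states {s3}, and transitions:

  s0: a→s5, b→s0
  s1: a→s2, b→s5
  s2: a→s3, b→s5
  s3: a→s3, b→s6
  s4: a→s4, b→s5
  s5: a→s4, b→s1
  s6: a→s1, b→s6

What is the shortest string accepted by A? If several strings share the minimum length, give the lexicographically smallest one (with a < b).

A breadth-first search from s0 reaches an accepting state first via the path s0 → s5 → s1 → s2 → s3 on input abaa.
No string of length < 4 is accepted (BFS exhausts all shorter strings without reaching an accepting state), and abaa is the lexicographically least accepting string of length 4.

abaa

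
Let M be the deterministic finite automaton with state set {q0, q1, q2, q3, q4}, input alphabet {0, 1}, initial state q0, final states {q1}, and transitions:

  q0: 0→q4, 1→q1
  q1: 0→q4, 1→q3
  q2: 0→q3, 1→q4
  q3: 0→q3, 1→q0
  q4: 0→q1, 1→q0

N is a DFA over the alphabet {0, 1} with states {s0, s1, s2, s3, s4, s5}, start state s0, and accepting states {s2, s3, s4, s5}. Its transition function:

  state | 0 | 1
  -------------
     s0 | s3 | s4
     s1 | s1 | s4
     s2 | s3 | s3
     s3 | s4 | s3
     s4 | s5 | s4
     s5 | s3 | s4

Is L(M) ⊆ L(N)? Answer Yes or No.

Yes

Exploring the product automaton M × N from the start pair (q0, s0), following both machines on each input symbol, reaches 12 state pairs: (q0, s0), (q4, s3), (q1, s4), (q0, s3), (q4, s5), (q3, s4), (q4, s4), (q1, s3), (q0, s4), (q3, s5), (q1, s5), (q3, s3).
M accepts in {q1} and N accepts in {s2, s3, s4, s5}. The reachable pairs whose M-component is accepting are (q1, s4), (q1, s3), (q1, s5); in each of them the N-component is accepting too, so the product for L(M) \ L(N) (M-component accepting, N-component rejecting) has no reachable accepting pair and the difference is empty.
Hence every string in L(M) is also in L(N).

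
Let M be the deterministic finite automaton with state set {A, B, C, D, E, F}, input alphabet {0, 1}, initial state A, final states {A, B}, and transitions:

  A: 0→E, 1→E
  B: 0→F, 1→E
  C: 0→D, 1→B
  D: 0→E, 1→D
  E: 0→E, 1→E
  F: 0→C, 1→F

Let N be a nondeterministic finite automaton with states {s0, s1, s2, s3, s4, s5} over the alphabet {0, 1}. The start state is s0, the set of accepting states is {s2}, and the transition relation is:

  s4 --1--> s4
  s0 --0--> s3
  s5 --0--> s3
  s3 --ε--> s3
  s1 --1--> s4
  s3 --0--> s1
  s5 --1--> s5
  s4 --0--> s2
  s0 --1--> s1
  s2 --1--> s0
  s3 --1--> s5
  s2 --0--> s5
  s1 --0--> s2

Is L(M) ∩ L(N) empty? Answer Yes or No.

Yes

Exploring the product automaton M × N from the start pair (A, s0), following both machines on each input symbol, reaches 7 state pairs: (A, s0), (E, s3), (E, s1), (E, s5), (E, s2), (E, s4), (E, s0).
M accepts in {A, B} and N accepts in {s2}; no reachable pair has both components accepting, so no string drives both machines to acceptance simultaneously and L(M) ∩ L(N) = ∅.
So no string is accepted by both, and the intersection is empty.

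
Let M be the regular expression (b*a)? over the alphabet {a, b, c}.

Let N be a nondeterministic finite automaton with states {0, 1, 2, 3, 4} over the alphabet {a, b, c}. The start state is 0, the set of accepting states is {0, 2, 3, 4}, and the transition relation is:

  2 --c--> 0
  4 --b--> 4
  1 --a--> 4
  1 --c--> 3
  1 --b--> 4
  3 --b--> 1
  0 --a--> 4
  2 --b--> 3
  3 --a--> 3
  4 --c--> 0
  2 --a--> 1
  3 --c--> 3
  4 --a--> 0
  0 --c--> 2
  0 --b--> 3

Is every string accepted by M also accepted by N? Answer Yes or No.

Converting the expression M to a DFA (subset construction, then merging equivalent states) gives the minimal DFA with states {m0, m1, m2, m3}, start state m0, accepting states {m0, m1} and transitions m0: a→m1, b→m2, c→m3; m1: a→m3, b→m3, c→m3; m2: a→m1, b→m2, c→m3; m3: a→m3, b→m3, c→m3.
Exploring the product automaton M × N from the start pair (m0, 0), following both machines on each input symbol, reaches 12 state pairs: (m0, 0), (m1, 4), (m2, 3), (m3, 2), (m3, 0), (m3, 4), (m1, 3), (m2, 1), (m3, 3), (m3, 1), (m2, 4), (m1, 0).
M accepts in {m0, m1} and N accepts in {0, 2, 3, 4}. The reachable pairs whose M-component is accepting are (m0, 0), (m1, 4), (m1, 3), (m1, 0); in each of them the N-component is accepting too, so the product for L(M) \ L(N) (M-component accepting, N-component rejecting) has no reachable accepting pair and the difference is empty.
Hence every string in L(M) is also in L(N).

Yes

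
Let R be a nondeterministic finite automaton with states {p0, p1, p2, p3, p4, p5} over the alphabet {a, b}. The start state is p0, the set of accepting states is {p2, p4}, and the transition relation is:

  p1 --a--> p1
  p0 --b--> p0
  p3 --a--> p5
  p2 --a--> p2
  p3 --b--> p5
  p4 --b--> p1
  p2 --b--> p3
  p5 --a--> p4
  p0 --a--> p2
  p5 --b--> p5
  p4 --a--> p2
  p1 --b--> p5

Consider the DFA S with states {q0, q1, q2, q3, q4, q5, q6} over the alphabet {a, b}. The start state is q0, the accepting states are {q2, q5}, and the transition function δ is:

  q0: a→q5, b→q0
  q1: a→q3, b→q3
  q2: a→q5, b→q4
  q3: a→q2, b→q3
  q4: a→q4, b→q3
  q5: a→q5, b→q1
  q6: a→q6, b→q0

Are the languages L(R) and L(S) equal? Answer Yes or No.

Yes

Exploring the product automaton R × S from the start pair (p0, q0), following both machines on each input symbol, reaches 6 state pairs: (p0, q0), (p2, q5), (p3, q1), (p5, q3), (p4, q2), (p1, q4).
R accepts in {p2, p4} and S accepts in {q2, q5}. In every reachable pair the two components are either both accepting — (p2, q5), (p4, q2) — or both non-accepting, so no string is accepted by exactly one of the machines: L(R) \ L(S) and L(S) \ L(R) are both empty.
Hence every string is accepted by R iff it is accepted by S, and the two languages coincide.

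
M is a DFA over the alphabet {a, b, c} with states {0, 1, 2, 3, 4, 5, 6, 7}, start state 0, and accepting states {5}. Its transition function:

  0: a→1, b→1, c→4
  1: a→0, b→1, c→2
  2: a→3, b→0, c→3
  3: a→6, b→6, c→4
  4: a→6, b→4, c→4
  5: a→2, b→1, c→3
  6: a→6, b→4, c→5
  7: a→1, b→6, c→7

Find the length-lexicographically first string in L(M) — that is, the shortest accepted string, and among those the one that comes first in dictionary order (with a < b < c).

cac

A breadth-first search from 0 reaches an accepting state first via the path 0 → 4 → 6 → 5 on input cac.
No string of length < 3 is accepted (BFS exhausts all shorter strings without reaching an accepting state), and cac is the lexicographically least accepting string of length 3.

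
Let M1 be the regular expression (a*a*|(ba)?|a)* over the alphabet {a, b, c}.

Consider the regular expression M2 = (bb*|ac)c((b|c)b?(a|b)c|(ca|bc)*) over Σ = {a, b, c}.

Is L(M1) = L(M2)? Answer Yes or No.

No

The empty string ε is accepted by M1 but rejected by M2.
So L(M1) ≠ L(M2).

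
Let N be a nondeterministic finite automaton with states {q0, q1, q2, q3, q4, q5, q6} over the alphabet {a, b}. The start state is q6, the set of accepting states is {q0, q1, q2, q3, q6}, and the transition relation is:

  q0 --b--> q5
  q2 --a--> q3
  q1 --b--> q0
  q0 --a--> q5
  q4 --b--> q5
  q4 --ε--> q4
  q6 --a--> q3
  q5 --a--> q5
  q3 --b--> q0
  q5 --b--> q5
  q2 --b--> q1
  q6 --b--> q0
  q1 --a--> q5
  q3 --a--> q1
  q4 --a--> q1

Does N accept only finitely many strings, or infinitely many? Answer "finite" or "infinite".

finite

The useful states (reachable from q6 and able to reach an accepting state) are {q0, q1, q3, q6}.
Restricted to these states the transition graph has no cycle, so every accepting path has bounded length and L is finite.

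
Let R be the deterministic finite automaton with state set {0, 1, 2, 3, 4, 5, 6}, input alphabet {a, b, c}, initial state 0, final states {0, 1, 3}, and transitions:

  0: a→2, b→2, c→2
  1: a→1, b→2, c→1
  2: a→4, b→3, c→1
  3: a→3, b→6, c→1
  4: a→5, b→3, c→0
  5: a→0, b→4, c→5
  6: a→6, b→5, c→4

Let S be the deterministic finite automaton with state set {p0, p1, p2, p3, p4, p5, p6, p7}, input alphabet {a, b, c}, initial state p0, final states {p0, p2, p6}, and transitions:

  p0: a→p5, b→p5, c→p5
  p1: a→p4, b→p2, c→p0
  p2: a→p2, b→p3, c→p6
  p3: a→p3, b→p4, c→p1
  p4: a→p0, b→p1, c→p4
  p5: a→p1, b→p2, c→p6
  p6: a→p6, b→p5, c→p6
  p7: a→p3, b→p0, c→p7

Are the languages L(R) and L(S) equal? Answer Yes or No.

Yes

Exploring the product automaton R × S from the start pair (0, p0), following both machines on each input symbol, reaches 7 state pairs: (0, p0), (2, p5), (4, p1), (3, p2), (1, p6), (5, p4), (6, p3).
R accepts in {0, 1, 3} and S accepts in {p0, p2, p6}. In every reachable pair the two components are either both accepting — (0, p0), (3, p2), (1, p6) — or both non-accepting, so no string is accepted by exactly one of the machines: L(R) \ L(S) and L(S) \ L(R) are both empty.
Hence every string is accepted by R iff it is accepted by S, and the two languages coincide.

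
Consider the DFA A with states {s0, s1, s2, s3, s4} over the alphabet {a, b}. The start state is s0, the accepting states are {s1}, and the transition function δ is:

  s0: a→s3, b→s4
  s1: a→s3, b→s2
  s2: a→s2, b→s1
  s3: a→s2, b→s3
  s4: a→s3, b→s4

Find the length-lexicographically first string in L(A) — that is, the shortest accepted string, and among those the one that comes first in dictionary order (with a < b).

aab

A breadth-first search from s0 reaches an accepting state first via the path s0 → s3 → s2 → s1 on input aab.
No string of length < 3 is accepted (BFS exhausts all shorter strings without reaching an accepting state), and aab is the lexicographically least accepting string of length 3.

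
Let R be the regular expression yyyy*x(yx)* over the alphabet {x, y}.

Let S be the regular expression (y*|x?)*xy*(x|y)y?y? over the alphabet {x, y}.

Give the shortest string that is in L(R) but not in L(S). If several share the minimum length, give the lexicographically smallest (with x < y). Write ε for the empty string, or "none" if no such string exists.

yyyx

The string yyyx is accepted by R but not by S.
No shorter string lies in the difference, and yyyx is the lexicographically first length-4 string in L(R) \ L(S).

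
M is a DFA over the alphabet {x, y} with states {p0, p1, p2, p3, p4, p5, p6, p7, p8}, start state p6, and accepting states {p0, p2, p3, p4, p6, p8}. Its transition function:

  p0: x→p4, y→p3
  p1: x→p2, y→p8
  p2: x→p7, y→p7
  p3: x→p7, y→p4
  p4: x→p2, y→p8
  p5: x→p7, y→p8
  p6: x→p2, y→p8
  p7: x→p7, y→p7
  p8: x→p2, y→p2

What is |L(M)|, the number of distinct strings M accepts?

The useful subgraph on states {p2, p6, p8} is acyclic, so L(M) is finite; the longest accepting path visits 3 useful states, giving maximum string length 2.
Counting accepting paths from p6 by length: 1 of length 0, 2 of length 1, 2 of length 2. Total 5.

5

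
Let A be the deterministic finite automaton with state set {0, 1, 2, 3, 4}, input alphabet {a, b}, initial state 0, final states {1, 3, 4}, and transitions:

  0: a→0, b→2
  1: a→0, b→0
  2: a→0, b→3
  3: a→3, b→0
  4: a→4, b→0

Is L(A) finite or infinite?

State 0 is reachable from the start and can reach an accepting state, and it lies on the cycle 0 → 0.
Traversing that cycle any number of times yields accepted strings of unbounded length, so the language is infinite.

infinite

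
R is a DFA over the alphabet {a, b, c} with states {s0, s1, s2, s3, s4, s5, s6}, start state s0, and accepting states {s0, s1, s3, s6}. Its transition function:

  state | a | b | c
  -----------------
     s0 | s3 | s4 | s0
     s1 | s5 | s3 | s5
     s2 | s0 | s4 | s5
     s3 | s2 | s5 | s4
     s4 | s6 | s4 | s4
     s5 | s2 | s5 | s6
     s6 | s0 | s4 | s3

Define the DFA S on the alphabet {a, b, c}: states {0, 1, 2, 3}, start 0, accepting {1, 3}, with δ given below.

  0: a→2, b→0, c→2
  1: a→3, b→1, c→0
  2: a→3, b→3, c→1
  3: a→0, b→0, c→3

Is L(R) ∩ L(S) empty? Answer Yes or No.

The string ca is accepted by both R and S.
Hence L(R) ∩ L(S) ≠ ∅.

No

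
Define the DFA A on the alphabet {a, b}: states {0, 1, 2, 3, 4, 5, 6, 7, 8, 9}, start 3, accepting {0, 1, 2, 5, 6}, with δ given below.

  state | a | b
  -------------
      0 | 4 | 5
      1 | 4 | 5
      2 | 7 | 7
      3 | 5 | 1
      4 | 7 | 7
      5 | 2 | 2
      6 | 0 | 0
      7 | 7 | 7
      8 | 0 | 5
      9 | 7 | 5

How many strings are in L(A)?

The useful subgraph on states {1, 2, 3, 5} is acyclic, so L(A) is finite; the longest accepting path visits 4 useful states, giving maximum string length 3.
Counting accepting paths from 3 by length: 2 of length 1, 3 of length 2, 2 of length 3. Total 7.

7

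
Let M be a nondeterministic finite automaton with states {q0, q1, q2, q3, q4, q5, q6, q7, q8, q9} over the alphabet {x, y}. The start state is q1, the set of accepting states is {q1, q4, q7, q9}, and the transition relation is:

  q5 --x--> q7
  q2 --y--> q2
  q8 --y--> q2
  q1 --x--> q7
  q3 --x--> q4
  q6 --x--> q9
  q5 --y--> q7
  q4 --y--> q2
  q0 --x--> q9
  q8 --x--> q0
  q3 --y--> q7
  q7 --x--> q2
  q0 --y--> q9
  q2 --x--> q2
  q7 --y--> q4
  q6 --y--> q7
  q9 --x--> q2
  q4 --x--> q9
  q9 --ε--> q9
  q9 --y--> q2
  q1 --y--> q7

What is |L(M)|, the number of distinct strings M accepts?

7

The useful subgraph on states {q1, q4, q7, q9} is acyclic, so L(M) is finite; the longest accepting path visits 4 useful states, giving maximum string length 3.
Counting accepting paths from q1 by length: 1 of length 0, 2 of length 1, 2 of length 2, 2 of length 3. Total 7.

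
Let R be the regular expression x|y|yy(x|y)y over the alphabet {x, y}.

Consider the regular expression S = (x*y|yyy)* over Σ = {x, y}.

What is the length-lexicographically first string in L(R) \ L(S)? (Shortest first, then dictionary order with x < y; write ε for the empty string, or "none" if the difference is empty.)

x

The string x is accepted by R but not by S.
No shorter string lies in the difference, and x is the lexicographically first length-1 string in L(R) \ L(S).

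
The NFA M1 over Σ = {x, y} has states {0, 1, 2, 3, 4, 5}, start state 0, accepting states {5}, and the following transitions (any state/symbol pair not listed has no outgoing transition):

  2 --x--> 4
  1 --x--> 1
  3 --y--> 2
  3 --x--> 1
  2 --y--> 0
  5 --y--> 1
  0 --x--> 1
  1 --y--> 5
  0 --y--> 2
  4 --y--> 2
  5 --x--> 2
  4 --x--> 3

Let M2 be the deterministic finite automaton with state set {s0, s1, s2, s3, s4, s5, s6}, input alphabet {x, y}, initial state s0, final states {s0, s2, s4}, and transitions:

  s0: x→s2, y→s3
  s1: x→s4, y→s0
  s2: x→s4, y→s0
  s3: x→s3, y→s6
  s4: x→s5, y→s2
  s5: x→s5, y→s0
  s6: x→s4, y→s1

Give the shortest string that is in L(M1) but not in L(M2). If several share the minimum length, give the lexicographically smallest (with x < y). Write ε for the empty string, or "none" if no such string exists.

xyyy

The string xyyy is accepted by M1 but not by M2.
No shorter string lies in the difference, and xyyy is the lexicographically first length-4 string in L(M1) \ L(M2).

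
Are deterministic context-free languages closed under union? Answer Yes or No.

{aⁿbⁿ : n≥0} and {aⁿb²ⁿ : n≥0} are each accepted by a deterministic PDA (push the a's; pop one per b, respectively one per two b's), but their union U is not. Suppose a DPDA M accepted U. Being deterministic, M has a single run on aⁿb²ⁿ, and since aⁿbⁿ ∈ U that run passes through an accepting configuration right after consuming the prefix aⁿbⁿ and then goes on to accept again after n more b's. Build an ordinary (nondeterministic) PDA M′ that simulates M on a's and b's and, at any moment when M is in an accepting state, may switch to a second mode in which it reads only c's, feeding each c to M as a b; M′ accepts when M does. Then M′ accepts aⁱbʲcᵏ (k≥1) exactly when both aⁱbʲ ∈ U and aⁱbʲ⁺ᵏ ∈ U, and checking the four cases (i=j or j=2i, combined with j+k=i or j+k=2i) leaves only i=j=k: so L(M′) ∩ a*b*c⁺ = {aⁿbⁿcⁿ : n≥1} would be context-free, which it is not (pumping lemma) — contradiction. (The union is an unambiguous CFL; it is determinism, not unambiguity, that fails.)

No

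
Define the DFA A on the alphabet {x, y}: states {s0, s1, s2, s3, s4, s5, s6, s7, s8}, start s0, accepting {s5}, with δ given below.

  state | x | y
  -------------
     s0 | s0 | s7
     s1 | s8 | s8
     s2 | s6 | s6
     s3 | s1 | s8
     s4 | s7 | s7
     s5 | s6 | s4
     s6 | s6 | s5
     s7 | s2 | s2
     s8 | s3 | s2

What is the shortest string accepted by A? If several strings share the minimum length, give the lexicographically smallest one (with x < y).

A breadth-first search from s0 reaches an accepting state first via the path s0 → s7 → s2 → s6 → s5 on input yxxy.
No string of length < 4 is accepted (BFS exhausts all shorter strings without reaching an accepting state), and yxxy is the lexicographically least accepting string of length 4.

yxxy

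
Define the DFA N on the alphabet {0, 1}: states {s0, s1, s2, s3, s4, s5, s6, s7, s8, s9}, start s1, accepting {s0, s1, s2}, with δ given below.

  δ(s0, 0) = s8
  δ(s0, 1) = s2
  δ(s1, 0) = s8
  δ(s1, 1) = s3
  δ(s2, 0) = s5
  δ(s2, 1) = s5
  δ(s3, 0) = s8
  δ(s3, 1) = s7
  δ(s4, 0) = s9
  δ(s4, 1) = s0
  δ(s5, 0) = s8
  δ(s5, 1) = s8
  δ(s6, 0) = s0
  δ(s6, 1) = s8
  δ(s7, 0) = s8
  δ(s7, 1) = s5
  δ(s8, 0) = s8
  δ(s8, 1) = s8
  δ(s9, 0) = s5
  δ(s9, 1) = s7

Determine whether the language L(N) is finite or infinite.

finite

The useful states (reachable from s1 and able to reach an accepting state) are {s1}.
Restricted to these states the transition graph has no cycle, so every accepting path has bounded length and L is finite.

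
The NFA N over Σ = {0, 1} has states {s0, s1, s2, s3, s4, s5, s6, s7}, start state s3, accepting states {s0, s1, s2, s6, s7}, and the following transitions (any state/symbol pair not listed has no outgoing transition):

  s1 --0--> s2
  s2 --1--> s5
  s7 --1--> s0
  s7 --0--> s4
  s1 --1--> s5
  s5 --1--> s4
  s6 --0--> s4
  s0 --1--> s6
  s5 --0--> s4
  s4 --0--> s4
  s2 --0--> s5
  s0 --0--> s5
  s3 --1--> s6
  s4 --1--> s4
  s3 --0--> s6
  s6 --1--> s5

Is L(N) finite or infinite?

The useful states (reachable from s3 and able to reach an accepting state) are {s3, s6}.
Restricted to these states the transition graph has no cycle, so every accepting path has bounded length and L is finite.

finite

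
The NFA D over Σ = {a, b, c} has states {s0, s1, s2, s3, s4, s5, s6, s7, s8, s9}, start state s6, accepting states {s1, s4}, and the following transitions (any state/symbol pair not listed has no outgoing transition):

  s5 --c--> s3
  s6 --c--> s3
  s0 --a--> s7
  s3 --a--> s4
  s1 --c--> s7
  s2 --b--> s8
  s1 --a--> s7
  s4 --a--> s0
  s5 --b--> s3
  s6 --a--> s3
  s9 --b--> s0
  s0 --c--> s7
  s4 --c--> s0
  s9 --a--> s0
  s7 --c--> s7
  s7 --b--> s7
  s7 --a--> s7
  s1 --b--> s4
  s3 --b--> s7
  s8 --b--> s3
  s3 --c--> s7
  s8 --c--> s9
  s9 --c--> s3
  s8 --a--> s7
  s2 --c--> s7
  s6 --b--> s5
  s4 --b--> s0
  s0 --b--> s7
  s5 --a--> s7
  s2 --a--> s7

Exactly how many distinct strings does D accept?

The useful subgraph on states {s3, s4, s5, s6} is acyclic, so L(D) is finite; the longest accepting path visits 4 useful states, giving maximum string length 3.
Counting accepting paths from s6 by length: 2 of length 2, 2 of length 3. Total 4.

4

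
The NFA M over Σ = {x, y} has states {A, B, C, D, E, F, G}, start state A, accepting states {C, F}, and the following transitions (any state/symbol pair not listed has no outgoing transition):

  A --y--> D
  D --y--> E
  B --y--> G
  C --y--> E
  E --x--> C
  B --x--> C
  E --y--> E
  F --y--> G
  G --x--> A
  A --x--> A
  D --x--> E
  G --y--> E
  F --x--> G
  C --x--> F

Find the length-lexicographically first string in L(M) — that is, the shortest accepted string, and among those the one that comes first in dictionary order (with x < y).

yxx

A breadth-first search from A reaches an accepting state first via the path A → D → E → C on input yxx.
No string of length < 3 is accepted (BFS exhausts all shorter strings without reaching an accepting state), and yxx is the lexicographically least accepting string of length 3.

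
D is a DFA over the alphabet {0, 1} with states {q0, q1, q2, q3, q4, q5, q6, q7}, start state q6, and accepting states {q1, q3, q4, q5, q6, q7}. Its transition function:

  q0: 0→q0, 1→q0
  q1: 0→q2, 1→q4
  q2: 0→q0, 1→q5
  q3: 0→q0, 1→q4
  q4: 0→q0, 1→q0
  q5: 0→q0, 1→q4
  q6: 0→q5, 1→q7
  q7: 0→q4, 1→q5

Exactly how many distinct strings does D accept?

7

The useful subgraph on states {q4, q5, q6, q7} is acyclic, so L(D) is finite; the longest accepting path visits 4 useful states, giving maximum string length 3.
Counting accepting paths from q6 by length: 1 of length 0, 2 of length 1, 3 of length 2, 1 of length 3. Total 7.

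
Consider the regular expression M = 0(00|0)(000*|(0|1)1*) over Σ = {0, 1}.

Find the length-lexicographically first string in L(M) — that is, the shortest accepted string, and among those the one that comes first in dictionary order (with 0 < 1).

By inspection of the expression, no string of length less than 3 matches, and 000 is the lexicographically first match of length 3.

000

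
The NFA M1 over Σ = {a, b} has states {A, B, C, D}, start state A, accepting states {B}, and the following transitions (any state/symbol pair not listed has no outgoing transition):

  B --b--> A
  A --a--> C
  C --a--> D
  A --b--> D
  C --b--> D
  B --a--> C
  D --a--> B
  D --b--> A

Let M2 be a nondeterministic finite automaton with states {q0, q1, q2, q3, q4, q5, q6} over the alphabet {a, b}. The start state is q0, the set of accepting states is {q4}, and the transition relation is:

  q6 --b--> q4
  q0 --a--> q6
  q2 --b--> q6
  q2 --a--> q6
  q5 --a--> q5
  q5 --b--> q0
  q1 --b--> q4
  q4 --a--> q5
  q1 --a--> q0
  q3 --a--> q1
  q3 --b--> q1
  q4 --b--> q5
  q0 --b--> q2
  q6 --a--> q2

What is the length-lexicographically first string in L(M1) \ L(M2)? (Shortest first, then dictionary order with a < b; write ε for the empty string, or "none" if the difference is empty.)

ba

The string ba is accepted by M1 but not by M2.
No shorter string lies in the difference, and ba is the lexicographically first length-2 string in L(M1) \ L(M2).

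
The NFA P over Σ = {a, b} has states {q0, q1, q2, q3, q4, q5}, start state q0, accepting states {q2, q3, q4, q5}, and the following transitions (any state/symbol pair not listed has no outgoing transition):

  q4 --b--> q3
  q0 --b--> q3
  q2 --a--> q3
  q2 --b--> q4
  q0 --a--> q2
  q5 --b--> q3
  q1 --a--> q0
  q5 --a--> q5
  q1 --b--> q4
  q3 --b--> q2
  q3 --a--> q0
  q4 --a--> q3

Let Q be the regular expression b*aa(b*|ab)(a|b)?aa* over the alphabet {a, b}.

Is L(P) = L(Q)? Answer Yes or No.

No

The string a is accepted by P but rejected by Q.
So L(P) ≠ L(Q).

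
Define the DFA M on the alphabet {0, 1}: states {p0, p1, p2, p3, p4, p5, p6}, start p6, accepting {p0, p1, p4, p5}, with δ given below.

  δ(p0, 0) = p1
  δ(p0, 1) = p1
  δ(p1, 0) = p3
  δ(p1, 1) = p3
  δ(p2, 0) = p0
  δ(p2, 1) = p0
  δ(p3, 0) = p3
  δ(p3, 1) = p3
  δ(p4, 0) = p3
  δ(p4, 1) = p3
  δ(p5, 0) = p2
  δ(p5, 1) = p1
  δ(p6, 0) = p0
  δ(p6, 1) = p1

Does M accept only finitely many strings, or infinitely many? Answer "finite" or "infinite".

finite

The useful states (reachable from p6 and able to reach an accepting state) are {p0, p1, p6}.
Restricted to these states the transition graph has no cycle, so every accepting path has bounded length and L is finite.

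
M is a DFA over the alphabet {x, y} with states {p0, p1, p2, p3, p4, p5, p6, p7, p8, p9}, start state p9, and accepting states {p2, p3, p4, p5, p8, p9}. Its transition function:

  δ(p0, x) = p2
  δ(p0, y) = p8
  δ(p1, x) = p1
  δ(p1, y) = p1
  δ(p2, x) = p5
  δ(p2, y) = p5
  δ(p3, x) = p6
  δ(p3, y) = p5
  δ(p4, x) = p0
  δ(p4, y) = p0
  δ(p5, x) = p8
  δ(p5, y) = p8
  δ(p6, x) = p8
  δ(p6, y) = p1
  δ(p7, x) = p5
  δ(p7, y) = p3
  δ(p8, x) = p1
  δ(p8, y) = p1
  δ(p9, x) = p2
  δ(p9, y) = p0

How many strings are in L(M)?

16

The useful subgraph on states {p0, p2, p5, p8, p9} is acyclic, so L(M) is finite; the longest accepting path visits 5 useful states, giving maximum string length 4.
Counting accepting paths from p9 by length: 1 of length 0, 1 of length 1, 4 of length 2, 6 of length 3, 4 of length 4. Total 16.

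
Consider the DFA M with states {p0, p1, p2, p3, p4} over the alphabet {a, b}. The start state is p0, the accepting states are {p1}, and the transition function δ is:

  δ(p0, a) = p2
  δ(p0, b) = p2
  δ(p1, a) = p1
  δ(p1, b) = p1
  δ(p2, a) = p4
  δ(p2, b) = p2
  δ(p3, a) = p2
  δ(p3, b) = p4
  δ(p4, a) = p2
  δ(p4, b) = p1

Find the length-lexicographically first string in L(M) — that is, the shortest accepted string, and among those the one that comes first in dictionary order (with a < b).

aab

A breadth-first search from p0 reaches an accepting state first via the path p0 → p2 → p4 → p1 on input aab.
No string of length < 3 is accepted (BFS exhausts all shorter strings without reaching an accepting state), and aab is the lexicographically least accepting string of length 3.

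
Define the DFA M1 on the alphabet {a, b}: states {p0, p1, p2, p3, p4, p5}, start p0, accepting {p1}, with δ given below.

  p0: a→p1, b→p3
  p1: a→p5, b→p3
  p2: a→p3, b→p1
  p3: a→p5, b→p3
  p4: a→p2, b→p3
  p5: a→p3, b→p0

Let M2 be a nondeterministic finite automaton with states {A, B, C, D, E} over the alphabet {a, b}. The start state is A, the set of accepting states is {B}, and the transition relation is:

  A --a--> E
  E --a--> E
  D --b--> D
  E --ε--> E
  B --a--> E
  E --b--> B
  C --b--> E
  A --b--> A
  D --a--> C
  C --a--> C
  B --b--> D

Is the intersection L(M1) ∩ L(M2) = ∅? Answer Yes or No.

Exploring the product automaton M1 × M2 from the start pair (p0, A), following both machines on each input symbol, reaches 11 state pairs: (p0, A), (p1, E), (p3, A), (p5, E), (p3, B), (p3, E), (p0, B), (p3, D), (p5, C), (p3, C), (p0, E).
M1 accepts in {p1} and M2 accepts in {B}; no reachable pair has both components accepting, so no string drives both machines to acceptance simultaneously and L(M1) ∩ L(M2) = ∅.
So no string is accepted by both, and the intersection is empty.

Yes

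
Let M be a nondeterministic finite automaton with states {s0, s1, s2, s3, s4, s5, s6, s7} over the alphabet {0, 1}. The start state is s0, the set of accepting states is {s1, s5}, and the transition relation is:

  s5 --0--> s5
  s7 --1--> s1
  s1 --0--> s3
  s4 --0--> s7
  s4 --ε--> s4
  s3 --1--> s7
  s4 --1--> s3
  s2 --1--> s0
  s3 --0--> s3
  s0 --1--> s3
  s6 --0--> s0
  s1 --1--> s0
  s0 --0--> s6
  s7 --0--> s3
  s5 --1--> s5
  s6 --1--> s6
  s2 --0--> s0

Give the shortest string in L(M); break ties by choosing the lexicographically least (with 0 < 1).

A breadth-first search from s0 reaches an accepting state first via the path s0 → s3 → s7 → s1 on input 111.
No string of length < 3 is accepted (BFS exhausts all shorter strings without reaching an accepting state), and 111 is the lexicographically least accepting string of length 3.

111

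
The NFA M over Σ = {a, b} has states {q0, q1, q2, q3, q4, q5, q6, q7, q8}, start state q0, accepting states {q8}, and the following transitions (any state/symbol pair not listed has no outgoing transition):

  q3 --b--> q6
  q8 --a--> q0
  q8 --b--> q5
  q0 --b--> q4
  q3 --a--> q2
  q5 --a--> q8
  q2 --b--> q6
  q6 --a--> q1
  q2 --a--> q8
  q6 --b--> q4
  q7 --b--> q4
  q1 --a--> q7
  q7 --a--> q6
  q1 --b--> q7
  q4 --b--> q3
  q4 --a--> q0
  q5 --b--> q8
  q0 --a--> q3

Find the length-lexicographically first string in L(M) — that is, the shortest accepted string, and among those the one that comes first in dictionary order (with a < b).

aaa

A breadth-first search from q0 reaches an accepting state first via the path q0 → q3 → q2 → q8 on input aaa.
No string of length < 3 is accepted (BFS exhausts all shorter strings without reaching an accepting state), and aaa is the lexicographically least accepting string of length 3.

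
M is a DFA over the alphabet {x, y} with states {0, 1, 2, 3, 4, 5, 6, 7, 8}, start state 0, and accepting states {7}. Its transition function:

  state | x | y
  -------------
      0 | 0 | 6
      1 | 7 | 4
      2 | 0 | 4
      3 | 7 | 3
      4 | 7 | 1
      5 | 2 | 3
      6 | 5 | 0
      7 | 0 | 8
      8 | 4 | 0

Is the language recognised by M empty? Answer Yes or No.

The string yxyx is accepted: the run 0 → 6 → 5 → 3 → 7 ends in the accepting state 7.
Since at least one string is accepted, L(M) is not empty.

No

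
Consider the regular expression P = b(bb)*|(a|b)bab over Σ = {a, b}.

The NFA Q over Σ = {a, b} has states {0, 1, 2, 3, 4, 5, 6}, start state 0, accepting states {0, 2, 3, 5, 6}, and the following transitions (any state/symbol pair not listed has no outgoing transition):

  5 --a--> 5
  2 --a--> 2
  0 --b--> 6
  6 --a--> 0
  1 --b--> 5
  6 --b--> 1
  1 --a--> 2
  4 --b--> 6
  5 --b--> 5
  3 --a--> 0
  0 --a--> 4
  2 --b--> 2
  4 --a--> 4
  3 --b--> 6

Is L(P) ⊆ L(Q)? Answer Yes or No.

Converting the expression P to a DFA (subset construction, then merging equivalent states) gives the minimal DFA with states {p0, p1, p2, p3, p4, p5, p6, p7, p8, p9}, start state p0, accepting states {p2, p7, p8} and transitions p0: a→p1, b→p2; p1: a→p3, b→p4; p2: a→p3, b→p5; p3: a→p3, b→p3; p4: a→p6, b→p3; p5: a→p6, b→p7; p6: a→p3, b→p8; p7: a→p3, b→p9; p8: a→p3, b→p3; p9: a→p3, b→p7.
Exploring the product automaton P × Q from the start pair (p0, 0), following both machines on each input symbol, reaches 17 state pairs: (p0, 0), (p1, 4), (p2, 6), (p3, 4), (p4, 6), (p3, 0), (p5, 1), (p3, 6), (p6, 0), (p3, 1), (p6, 2), (p7, 5), (p8, 6), (p3, 2), (p3, 5), (p8, 2), (p9, 5).
P accepts in {p2, p7, p8} and Q accepts in {0, 2, 3, 5, 6}. The reachable pairs whose P-component is accepting are (p2, 6), (p7, 5), (p8, 6), (p8, 2); in each of them the Q-component is accepting too, so the product for L(P) \ L(Q) (P-component accepting, Q-component rejecting) has no reachable accepting pair and the difference is empty.
Hence every string in L(P) is also in L(Q).

Yes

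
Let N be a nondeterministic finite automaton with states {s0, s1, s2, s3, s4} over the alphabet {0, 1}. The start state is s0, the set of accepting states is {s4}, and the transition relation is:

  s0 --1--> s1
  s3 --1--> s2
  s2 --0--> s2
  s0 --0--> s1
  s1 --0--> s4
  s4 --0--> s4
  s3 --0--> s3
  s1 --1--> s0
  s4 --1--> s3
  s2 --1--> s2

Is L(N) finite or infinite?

State s0 is reachable from the start and can reach an accepting state, and it lies on the cycle s0 → s1 → s0.
Traversing that cycle any number of times yields accepted strings of unbounded length, so the language is infinite.

infinite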